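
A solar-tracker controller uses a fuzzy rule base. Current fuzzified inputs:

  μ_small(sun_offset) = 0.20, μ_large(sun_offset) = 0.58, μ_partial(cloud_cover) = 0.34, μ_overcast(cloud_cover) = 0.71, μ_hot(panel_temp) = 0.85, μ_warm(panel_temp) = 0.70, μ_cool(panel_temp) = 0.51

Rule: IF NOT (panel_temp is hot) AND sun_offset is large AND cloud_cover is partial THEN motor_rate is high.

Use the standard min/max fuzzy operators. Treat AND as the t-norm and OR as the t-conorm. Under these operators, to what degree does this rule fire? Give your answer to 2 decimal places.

firing strength: ¬hot=1−0.85=0.15, large=0.58, partial=0.34; AND[min(a, b)] → w = 0.15

0.15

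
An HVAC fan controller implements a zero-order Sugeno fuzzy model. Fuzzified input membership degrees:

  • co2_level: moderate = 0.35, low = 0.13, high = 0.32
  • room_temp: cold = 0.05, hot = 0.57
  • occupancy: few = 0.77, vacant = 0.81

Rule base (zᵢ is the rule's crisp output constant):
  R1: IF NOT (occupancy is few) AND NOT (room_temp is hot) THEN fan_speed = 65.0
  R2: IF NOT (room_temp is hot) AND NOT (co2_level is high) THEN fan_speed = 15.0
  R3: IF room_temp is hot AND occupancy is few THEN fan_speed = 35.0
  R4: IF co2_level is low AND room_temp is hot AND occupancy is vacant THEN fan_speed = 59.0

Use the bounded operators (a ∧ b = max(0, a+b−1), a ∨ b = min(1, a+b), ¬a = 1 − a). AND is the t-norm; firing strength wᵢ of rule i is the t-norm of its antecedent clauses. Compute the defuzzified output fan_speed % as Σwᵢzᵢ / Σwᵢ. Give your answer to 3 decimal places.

30.111

R1 (z=65.0): ¬few=1−0.77=0.23, ¬hot=1−0.57=0.43; AND[max(0, a+b−1)] → w = 0.00
R2 (z=15.0): ¬hot=1−0.57=0.43, ¬high=1−0.32=0.68; AND[max(0, a+b−1)] → w = 0.11
R3 (z=35.0): hot=0.57, few=0.77; AND[max(0, a+b−1)] → w = 0.34
R4 (z=59.0): low=0.13, hot=0.57, vacant=0.81; AND[max(0, a+b−1)] → w = 0.00
Weighted average = (0.00·65.0 + 0.11·15.0 + 0.34·35.0 + 0.00·59.0) / (0.00 + 0.11 + 0.34 + 0.00)
  = 13.5500 / 0.4500 = 30.111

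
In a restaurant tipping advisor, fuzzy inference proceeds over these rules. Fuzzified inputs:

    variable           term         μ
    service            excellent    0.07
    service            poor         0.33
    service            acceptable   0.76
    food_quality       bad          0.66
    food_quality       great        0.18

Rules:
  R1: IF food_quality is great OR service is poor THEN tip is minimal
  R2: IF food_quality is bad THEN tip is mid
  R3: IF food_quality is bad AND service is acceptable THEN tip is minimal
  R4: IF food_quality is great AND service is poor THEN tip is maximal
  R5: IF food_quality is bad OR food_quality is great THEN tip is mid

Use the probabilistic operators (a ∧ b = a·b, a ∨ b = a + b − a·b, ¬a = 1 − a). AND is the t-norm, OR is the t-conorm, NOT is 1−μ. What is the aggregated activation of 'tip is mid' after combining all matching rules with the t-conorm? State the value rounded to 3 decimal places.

0.905

R1: great=0.18, poor=0.33; OR[a + b − a·b] → w = 0.4506
R2: bad=0.66 → w = 0.6600
R3: bad=0.66, acceptable=0.76; AND[a·b] → w = 0.5016
R4: great=0.18, poor=0.33; AND[a·b] → w = 0.0594
R5: bad=0.66, great=0.18; OR[a + b − a·b] → w = 0.7212
Rules with consequent 'mid': {R2, R5} → strengths 0.6600, 0.7212
Aggregate via t-conorm [a + b − a·b]: 0.9052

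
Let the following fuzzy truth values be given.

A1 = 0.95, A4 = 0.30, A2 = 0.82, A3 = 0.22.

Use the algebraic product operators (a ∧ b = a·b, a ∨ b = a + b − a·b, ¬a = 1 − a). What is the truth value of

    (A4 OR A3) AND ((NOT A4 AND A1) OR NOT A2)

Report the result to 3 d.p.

0.329

A4 OR A3 = a + b − a·b on (0.3000, 0.2200) = 0.4540
NOT A4 = 1 − 0.3000 = 0.7000
NOT A4 AND A1 = a·b on (0.7000, 0.9500) = 0.6650
NOT A2 = 1 − 0.8200 = 0.1800
(NOT A4 AND A1) OR NOT A2 = a + b − a·b on (0.6650, 0.1800) = 0.7253
(A4 OR A3) AND ((NOT A4 AND A1) OR NOT A2) = a·b on (0.4540, 0.7253) = 0.3293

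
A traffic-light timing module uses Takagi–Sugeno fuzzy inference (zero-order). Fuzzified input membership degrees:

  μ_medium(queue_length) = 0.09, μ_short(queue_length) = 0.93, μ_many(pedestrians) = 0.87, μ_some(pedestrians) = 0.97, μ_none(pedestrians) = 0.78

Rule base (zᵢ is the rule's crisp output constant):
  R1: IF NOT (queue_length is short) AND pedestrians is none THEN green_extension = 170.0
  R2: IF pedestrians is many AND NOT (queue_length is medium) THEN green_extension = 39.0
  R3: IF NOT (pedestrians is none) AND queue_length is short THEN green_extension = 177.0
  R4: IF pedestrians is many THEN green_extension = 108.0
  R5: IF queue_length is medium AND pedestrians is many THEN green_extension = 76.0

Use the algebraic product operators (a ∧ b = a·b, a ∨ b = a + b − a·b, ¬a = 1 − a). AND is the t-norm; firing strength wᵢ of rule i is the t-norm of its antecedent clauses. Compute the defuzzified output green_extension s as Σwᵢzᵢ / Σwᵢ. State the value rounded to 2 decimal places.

88.18

R1 (z=170.0): ¬short=1−0.93=0.07, none=0.78; AND[a·b] → w = 0.0546
R2 (z=39.0): many=0.87, ¬medium=1−0.09=0.91; AND[a·b] → w = 0.7917
R3 (z=177.0): ¬none=1−0.78=0.22, short=0.93; AND[a·b] → w = 0.2046
R4 (z=108.0): many=0.87 → w = 0.8700
R5 (z=76.0): medium=0.09, many=0.87; AND[a·b] → w = 0.0783
Weighted average = (0.0546·170.0 + 0.7917·39.0 + 0.2046·177.0 + 0.8700·108.0 + 0.0783·76.0) / (0.0546 + 0.7917 + 0.2046 + 0.8700 + 0.0783)
  = 176.2833 / 1.9992 = 88.18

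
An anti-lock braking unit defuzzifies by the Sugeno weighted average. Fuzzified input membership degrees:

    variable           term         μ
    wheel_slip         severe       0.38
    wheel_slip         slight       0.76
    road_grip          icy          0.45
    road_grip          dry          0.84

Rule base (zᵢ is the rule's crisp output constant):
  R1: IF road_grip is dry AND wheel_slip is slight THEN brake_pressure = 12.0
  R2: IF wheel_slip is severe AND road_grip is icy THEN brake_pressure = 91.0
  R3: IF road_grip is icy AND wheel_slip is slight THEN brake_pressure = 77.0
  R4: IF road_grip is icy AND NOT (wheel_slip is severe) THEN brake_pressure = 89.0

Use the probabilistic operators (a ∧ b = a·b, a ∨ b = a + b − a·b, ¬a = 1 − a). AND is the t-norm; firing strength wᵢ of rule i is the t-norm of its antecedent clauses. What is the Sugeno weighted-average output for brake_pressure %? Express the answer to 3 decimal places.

52.004

R1 (z=12.0): dry=0.84, slight=0.76; AND[a·b] → w = 0.6384
R2 (z=91.0): severe=0.38, icy=0.45; AND[a·b] → w = 0.1710
R3 (z=77.0): icy=0.45, slight=0.76; AND[a·b] → w = 0.3420
R4 (z=89.0): icy=0.45, ¬severe=1−0.38=0.62; AND[a·b] → w = 0.2790
Weighted average = (0.6384·12.0 + 0.1710·91.0 + 0.3420·77.0 + 0.2790·89.0) / (0.6384 + 0.1710 + 0.3420 + 0.2790)
  = 74.3868 / 1.4304 = 52.004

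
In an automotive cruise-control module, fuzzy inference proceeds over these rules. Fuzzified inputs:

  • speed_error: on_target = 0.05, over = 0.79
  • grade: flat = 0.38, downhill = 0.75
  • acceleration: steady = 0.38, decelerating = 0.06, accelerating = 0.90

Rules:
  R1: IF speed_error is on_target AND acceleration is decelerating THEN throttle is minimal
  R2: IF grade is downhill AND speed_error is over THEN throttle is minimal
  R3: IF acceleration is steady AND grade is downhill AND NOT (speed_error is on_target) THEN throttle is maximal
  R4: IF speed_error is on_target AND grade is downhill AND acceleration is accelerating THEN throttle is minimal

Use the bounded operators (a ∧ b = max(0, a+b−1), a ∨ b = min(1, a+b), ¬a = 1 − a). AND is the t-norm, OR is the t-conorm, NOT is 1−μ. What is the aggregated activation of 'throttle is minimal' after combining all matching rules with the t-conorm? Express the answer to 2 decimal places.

R1: on_target=0.05, decelerating=0.06; AND[max(0, a+b−1)] → w = 0.00
R2: downhill=0.75, over=0.79; AND[max(0, a+b−1)] → w = 0.54
R3: steady=0.38, downhill=0.75, ¬on_target=1−0.05=0.95; AND[max(0, a+b−1)] → w = 0.08
R4: on_target=0.05, downhill=0.75, accelerating=0.90; AND[max(0, a+b−1)] → w = 0.00
Rules with consequent 'minimal': {R1, R2, R4} → strengths 0.00, 0.54, 0.00
Aggregate via t-conorm [min(1, a+b)]: 0.54

0.54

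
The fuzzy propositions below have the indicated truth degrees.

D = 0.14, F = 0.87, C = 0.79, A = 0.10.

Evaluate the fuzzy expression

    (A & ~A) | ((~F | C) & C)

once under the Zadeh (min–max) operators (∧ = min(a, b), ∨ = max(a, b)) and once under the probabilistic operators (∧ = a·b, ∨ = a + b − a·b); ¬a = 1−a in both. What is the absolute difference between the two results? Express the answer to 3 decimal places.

Under Zadeh (min–max):
  ~A = 1 − 0.10 = 0.90
  A & ~A = min(a, b) on (0.10, 0.90) = 0.10
  ~F = 1 − 0.87 = 0.13
  ~F | C = max(a, b) on (0.13, 0.79) = 0.79
  (~F | C) & C = min(a, b) on (0.79, 0.79) = 0.79
  (A & ~A) | ((~F | C) & C) = max(a, b) on (0.10, 0.79) = 0.79
  → value = 0.7900
Under probabilistic:
  ~A = 1 − 0.1000 = 0.9000
  A & ~A = a·b on (0.1000, 0.9000) = 0.0900
  ~F = 1 − 0.8700 = 0.1300
  ~F | C = a + b − a·b on (0.1300, 0.7900) = 0.8173
  (~F | C) & C = a·b on (0.8173, 0.7900) = 0.6457
  (A & ~A) | ((~F | C) & C) = a + b − a·b on (0.0900, 0.6457) = 0.6776
  → value = 0.6776
|0.7900 − 0.6776| = 0.112

0.112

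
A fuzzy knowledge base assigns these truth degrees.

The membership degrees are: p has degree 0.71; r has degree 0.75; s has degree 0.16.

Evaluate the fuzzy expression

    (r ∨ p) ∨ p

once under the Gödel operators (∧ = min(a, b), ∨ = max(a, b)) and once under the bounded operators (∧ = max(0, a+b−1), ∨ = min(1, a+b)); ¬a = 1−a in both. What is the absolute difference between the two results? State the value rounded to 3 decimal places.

0.250

Under Gödel:
  r ∨ p = max(a, b) on (0.75, 0.71) = 0.75
  (r ∨ p) ∨ p = max(a, b) on (0.75, 0.71) = 0.75
  → value = 0.7500
Under bounded:
  r ∨ p = min(1, a+b) on (0.75, 0.71) = 1.00
  (r ∨ p) ∨ p = min(1, a+b) on (1.00, 0.71) = 1.00
  → value = 1.0000
|0.7500 − 1.0000| = 0.250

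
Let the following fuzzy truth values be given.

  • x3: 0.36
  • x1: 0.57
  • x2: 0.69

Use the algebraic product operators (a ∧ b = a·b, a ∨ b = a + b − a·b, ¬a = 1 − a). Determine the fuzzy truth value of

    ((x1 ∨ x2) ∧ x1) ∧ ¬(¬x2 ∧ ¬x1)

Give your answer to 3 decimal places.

x1 ∨ x2 = a + b − a·b on (0.5700, 0.6900) = 0.8667
(x1 ∨ x2) ∧ x1 = a·b on (0.8667, 0.5700) = 0.4940
¬x2 = 1 − 0.6900 = 0.3100
¬x1 = 1 − 0.5700 = 0.4300
¬x2 ∧ ¬x1 = a·b on (0.3100, 0.4300) = 0.1333
¬(¬x2 ∧ ¬x1) = 1 − 0.1333 = 0.8667
((x1 ∨ x2) ∧ x1) ∧ ¬(¬x2 ∧ ¬x1) = a·b on (0.4940, 0.8667) = 0.4282

0.428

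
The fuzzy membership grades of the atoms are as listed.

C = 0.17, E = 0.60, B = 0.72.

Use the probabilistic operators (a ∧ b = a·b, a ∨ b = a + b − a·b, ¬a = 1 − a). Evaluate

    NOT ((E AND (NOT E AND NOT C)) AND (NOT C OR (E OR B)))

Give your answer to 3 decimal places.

0.805

NOT E = 1 − 0.6000 = 0.4000
NOT C = 1 − 0.1700 = 0.8300
NOT E AND NOT C = a·b on (0.4000, 0.8300) = 0.3320
E AND (NOT E AND NOT C) = a·b on (0.6000, 0.3320) = 0.1992
NOT C = 1 − 0.1700 = 0.8300
E OR B = a + b − a·b on (0.6000, 0.7200) = 0.8880
NOT C OR (E OR B) = a + b − a·b on (0.8300, 0.8880) = 0.9810
(E AND (NOT E AND NOT C)) AND (NOT C OR (E OR B)) = a·b on (0.1992, 0.9810) = 0.1954
NOT ((E AND (NOT E AND NOT C)) AND (NOT C OR (E OR B))) = 1 − 0.1954 = 0.8046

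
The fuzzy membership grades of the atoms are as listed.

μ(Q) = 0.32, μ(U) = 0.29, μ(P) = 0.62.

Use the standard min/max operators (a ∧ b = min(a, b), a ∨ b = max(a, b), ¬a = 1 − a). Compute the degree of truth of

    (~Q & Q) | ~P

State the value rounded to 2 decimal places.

~Q = 1 − 0.32 = 0.68
~Q & Q = min(a, b) on (0.68, 0.32) = 0.32
~P = 1 − 0.62 = 0.38
(~Q & Q) | ~P = max(a, b) on (0.32, 0.38) = 0.38

0.38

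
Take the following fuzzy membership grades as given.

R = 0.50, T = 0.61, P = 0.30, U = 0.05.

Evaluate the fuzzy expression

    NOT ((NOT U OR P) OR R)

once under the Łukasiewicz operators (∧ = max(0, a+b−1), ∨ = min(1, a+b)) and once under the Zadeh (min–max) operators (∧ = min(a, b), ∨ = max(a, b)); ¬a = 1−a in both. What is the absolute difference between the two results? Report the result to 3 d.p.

0.050

Under Łukasiewicz:
  NOT U = 1 − 0.05 = 0.95
  NOT U OR P = min(1, a+b) on (0.95, 0.30) = 1.00
  (NOT U OR P) OR R = min(1, a+b) on (1.00, 0.50) = 1.00
  NOT ((NOT U OR P) OR R) = 1 − 1.00 = 0.00
  → value = 0.0000
Under Zadeh (min–max):
  NOT U = 1 − 0.05 = 0.95
  NOT U OR P = max(a, b) on (0.95, 0.30) = 0.95
  (NOT U OR P) OR R = max(a, b) on (0.95, 0.50) = 0.95
  NOT ((NOT U OR P) OR R) = 1 − 0.95 = 0.05
  → value = 0.0500
|0.0000 − 0.0500| = 0.050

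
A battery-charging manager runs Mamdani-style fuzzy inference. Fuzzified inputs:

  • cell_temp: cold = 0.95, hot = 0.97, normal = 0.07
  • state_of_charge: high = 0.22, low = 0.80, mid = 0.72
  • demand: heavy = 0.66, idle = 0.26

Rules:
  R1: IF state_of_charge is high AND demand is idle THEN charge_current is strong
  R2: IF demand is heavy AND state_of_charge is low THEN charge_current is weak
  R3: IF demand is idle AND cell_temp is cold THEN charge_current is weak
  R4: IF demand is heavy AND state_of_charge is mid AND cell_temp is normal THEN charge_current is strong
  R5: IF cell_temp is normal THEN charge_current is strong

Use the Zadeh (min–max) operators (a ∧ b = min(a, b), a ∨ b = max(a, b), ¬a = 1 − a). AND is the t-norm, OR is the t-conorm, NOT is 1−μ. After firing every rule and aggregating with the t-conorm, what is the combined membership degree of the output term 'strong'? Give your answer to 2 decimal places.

R1: high=0.22, idle=0.26; AND[min(a, b)] → w = 0.22
R2: heavy=0.66, low=0.80; AND[min(a, b)] → w = 0.66
R3: idle=0.26, cold=0.95; AND[min(a, b)] → w = 0.26
R4: heavy=0.66, mid=0.72, normal=0.07; AND[min(a, b)] → w = 0.07
R5: normal=0.07 → w = 0.07
Rules with consequent 'strong': {R1, R4, R5} → strengths 0.22, 0.07, 0.07
Aggregate via t-conorm [max(a, b)]: 0.22

0.22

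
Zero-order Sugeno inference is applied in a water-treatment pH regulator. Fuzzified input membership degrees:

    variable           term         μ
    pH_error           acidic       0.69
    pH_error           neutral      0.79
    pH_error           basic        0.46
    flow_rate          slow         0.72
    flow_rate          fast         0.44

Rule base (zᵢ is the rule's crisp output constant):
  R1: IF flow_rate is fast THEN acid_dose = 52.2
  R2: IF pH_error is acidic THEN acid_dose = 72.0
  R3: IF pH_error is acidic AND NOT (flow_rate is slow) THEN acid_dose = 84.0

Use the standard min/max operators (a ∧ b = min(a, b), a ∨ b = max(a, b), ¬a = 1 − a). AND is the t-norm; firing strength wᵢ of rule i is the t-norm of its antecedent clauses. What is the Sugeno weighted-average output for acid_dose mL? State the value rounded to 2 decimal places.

68.20

R1 (z=52.2): fast=0.44 → w = 0.44
R2 (z=72.0): acidic=0.69 → w = 0.69
R3 (z=84.0): acidic=0.69, ¬slow=1−0.72=0.28; AND[min(a, b)] → w = 0.28
Weighted average = (0.44·52.2 + 0.69·72.0 + 0.28·84.0) / (0.44 + 0.69 + 0.28)
  = 96.1680 / 1.4100 = 68.20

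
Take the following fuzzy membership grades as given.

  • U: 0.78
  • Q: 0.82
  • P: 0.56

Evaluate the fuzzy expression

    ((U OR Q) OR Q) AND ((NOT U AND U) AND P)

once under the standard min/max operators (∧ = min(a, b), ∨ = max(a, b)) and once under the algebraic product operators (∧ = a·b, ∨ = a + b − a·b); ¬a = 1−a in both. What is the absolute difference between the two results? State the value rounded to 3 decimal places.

Under standard min/max:
  U OR Q = max(a, b) on (0.78, 0.82) = 0.82
  (U OR Q) OR Q = max(a, b) on (0.82, 0.82) = 0.82
  NOT U = 1 − 0.78 = 0.22
  NOT U AND U = min(a, b) on (0.22, 0.78) = 0.22
  (NOT U AND U) AND P = min(a, b) on (0.22, 0.56) = 0.22
  ((U OR Q) OR Q) AND ((NOT U AND U) AND P) = min(a, b) on (0.82, 0.22) = 0.22
  → value = 0.2200
Under algebraic product:
  U OR Q = a + b − a·b on (0.7800, 0.8200) = 0.9604
  (U OR Q) OR Q = a + b − a·b on (0.9604, 0.8200) = 0.9929
  NOT U = 1 − 0.7800 = 0.2200
  NOT U AND U = a·b on (0.2200, 0.7800) = 0.1716
  (NOT U AND U) AND P = a·b on (0.1716, 0.5600) = 0.0961
  ((U OR Q) OR Q) AND ((NOT U AND U) AND P) = a·b on (0.9929, 0.0961) = 0.0954
  → value = 0.0954
|0.2200 − 0.0954| = 0.125

0.125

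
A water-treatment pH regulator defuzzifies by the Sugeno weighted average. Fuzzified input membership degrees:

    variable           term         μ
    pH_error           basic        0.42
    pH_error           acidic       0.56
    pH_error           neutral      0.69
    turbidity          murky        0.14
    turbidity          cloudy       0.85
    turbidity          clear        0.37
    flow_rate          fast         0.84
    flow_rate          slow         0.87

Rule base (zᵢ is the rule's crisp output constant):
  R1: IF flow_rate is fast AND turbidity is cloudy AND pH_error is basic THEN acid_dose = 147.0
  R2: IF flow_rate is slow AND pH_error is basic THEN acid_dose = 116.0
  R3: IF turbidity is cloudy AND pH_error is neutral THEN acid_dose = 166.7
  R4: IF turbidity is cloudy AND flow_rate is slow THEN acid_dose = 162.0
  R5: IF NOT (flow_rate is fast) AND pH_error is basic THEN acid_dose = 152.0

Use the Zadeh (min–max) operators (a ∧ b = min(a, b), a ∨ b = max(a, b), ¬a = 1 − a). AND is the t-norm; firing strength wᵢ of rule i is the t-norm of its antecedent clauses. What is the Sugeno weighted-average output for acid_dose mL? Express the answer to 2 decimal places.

152.56

R1 (z=147.0): fast=0.84, cloudy=0.85, basic=0.42; AND[min(a, b)] → w = 0.42
R2 (z=116.0): slow=0.87, basic=0.42; AND[min(a, b)] → w = 0.42
R3 (z=166.7): cloudy=0.85, neutral=0.69; AND[min(a, b)] → w = 0.69
R4 (z=162.0): cloudy=0.85, slow=0.87; AND[min(a, b)] → w = 0.85
R5 (z=152.0): ¬fast=1−0.84=0.16, basic=0.42; AND[min(a, b)] → w = 0.16
Weighted average = (0.42·147.0 + 0.42·116.0 + 0.69·166.7 + 0.85·162.0 + 0.16·152.0) / (0.42 + 0.42 + 0.69 + 0.85 + 0.16)
  = 387.5030 / 2.5400 = 152.56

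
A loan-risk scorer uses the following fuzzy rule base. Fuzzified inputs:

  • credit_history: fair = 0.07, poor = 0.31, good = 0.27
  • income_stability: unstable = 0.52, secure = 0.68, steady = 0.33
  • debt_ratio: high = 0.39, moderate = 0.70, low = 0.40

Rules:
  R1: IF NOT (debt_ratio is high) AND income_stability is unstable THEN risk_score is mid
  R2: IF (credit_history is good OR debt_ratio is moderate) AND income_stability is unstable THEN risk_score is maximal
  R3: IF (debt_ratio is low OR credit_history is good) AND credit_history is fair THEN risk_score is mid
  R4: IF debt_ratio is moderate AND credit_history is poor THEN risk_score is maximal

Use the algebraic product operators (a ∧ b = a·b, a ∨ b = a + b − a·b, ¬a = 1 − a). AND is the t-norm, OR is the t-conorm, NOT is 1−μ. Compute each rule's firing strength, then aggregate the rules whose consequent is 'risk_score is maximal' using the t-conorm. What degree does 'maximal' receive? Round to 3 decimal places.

R1: ¬high=1−0.39=0.61, unstable=0.52; AND[a·b] → w = 0.3172
R2: (good=0.27 OR moderate=0.70) = 0.7810; AND[a·b] with unstable=0.52 → w = 0.4061
R3: (low=0.40 OR good=0.27) = 0.5620; AND[a·b] with fair=0.07 → w = 0.0393
R4: moderate=0.70, poor=0.31; AND[a·b] → w = 0.2170
Rules with consequent 'maximal': {R2, R4} → strengths 0.4061, 0.2170
Aggregate via t-conorm [a + b − a·b]: 0.5350

0.535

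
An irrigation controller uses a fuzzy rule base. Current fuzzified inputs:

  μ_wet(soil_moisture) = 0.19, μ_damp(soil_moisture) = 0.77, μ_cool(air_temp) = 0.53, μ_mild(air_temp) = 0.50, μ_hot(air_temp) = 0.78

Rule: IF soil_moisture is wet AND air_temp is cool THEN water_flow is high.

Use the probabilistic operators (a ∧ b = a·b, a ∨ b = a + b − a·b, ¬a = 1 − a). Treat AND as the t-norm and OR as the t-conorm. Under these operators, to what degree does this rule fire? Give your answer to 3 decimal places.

0.101

firing strength: wet=0.19, cool=0.53; AND[a·b] → w = 0.1007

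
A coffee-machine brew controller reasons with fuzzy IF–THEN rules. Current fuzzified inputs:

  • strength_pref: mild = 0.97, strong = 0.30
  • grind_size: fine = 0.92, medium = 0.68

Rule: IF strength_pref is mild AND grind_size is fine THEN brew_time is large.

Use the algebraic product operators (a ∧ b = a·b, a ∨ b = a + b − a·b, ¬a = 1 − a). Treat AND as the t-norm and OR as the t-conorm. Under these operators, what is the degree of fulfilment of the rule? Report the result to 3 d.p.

0.892

firing strength: mild=0.97, fine=0.92; AND[a·b] → w = 0.8924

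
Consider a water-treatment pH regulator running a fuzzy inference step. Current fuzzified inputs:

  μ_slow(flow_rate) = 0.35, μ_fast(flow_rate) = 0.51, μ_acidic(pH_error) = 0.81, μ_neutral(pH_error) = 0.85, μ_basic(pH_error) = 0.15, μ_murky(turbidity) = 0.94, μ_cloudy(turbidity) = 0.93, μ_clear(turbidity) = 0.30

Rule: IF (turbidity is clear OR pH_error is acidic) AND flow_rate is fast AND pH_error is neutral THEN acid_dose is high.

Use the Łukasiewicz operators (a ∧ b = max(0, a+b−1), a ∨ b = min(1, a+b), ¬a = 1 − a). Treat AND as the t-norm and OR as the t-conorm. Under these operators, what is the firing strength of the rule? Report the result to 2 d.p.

0.36

firing strength: (clear=0.30 OR acidic=0.81) = 1.00; AND[max(0, a+b−1)] with fast=0.51, neutral=0.85 → w = 0.36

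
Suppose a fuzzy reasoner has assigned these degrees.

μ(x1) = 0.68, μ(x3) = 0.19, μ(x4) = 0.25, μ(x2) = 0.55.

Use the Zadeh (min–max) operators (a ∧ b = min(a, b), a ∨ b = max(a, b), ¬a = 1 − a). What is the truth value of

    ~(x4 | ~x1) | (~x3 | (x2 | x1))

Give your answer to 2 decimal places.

~x1 = 1 − 0.68 = 0.32
x4 | ~x1 = max(a, b) on (0.25, 0.32) = 0.32
~(x4 | ~x1) = 1 − 0.32 = 0.68
~x3 = 1 − 0.19 = 0.81
x2 | x1 = max(a, b) on (0.55, 0.68) = 0.68
~x3 | (x2 | x1) = max(a, b) on (0.81, 0.68) = 0.81
~(x4 | ~x1) | (~x3 | (x2 | x1)) = max(a, b) on (0.68, 0.81) = 0.81

0.81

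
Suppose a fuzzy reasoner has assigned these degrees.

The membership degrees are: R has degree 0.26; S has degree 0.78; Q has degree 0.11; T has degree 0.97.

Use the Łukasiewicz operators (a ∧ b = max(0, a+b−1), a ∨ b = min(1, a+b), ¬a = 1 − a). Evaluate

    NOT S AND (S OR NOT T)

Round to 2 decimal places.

NOT S = 1 − 0.78 = 0.22
NOT T = 1 − 0.97 = 0.03
S OR NOT T = min(1, a+b) on (0.78, 0.03) = 0.81
NOT S AND (S OR NOT T) = max(0, a+b−1) on (0.22, 0.81) = 0.03

0.03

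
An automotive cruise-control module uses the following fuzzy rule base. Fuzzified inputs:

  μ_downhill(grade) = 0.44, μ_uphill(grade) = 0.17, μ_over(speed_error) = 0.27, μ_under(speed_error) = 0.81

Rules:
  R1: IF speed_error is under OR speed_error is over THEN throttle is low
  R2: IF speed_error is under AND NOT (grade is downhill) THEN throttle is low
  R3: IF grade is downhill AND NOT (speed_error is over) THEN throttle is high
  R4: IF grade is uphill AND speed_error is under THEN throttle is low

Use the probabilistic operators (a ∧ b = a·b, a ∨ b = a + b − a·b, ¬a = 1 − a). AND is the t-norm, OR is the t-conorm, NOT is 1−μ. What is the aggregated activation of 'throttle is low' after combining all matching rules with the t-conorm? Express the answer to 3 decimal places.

R1: under=0.81, over=0.27; OR[a + b − a·b] → w = 0.8613
R2: under=0.81, ¬downhill=1−0.44=0.56; AND[a·b] → w = 0.4536
R3: downhill=0.44, ¬over=1−0.27=0.73; AND[a·b] → w = 0.3212
R4: uphill=0.17, under=0.81; AND[a·b] → w = 0.1377
Rules with consequent 'low': {R1, R2, R4} → strengths 0.8613, 0.4536, 0.1377
Aggregate via t-conorm [a + b − a·b]: 0.9347

0.935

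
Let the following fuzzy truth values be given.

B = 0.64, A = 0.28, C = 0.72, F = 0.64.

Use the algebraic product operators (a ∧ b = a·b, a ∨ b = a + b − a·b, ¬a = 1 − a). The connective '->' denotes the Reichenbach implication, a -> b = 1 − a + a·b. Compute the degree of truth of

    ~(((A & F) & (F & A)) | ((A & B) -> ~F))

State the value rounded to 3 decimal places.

A & F = a·b on (0.2800, 0.6400) = 0.1792
F & A = a·b on (0.6400, 0.2800) = 0.1792
(A & F) & (F & A) = a·b on (0.1792, 0.1792) = 0.0321
A & B = a·b on (0.2800, 0.6400) = 0.1792
~F = 1 − 0.6400 = 0.3600
(A & B) -> ~F  [Reichenbach: 1 − a + a·b] with a=0.1792, b=0.3600 → 0.8853
((A & F) & (F & A)) | ((A & B) -> ~F) = a + b − a·b on (0.0321, 0.8853) = 0.8890
~(((A & F) & (F & A)) | ((A & B) -> ~F)) = 1 − 0.8890 = 0.1110

0.111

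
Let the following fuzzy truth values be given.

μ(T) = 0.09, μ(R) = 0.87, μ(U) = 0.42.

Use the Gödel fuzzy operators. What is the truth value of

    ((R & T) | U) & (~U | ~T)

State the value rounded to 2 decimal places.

R & T = min(a, b) on (0.87, 0.09) = 0.09
(R & T) | U = max(a, b) on (0.09, 0.42) = 0.42
~U = 1 − 0.42 = 0.58
~T = 1 − 0.09 = 0.91
~U | ~T = max(a, b) on (0.58, 0.91) = 0.91
((R & T) | U) & (~U | ~T) = min(a, b) on (0.42, 0.91) = 0.42

0.42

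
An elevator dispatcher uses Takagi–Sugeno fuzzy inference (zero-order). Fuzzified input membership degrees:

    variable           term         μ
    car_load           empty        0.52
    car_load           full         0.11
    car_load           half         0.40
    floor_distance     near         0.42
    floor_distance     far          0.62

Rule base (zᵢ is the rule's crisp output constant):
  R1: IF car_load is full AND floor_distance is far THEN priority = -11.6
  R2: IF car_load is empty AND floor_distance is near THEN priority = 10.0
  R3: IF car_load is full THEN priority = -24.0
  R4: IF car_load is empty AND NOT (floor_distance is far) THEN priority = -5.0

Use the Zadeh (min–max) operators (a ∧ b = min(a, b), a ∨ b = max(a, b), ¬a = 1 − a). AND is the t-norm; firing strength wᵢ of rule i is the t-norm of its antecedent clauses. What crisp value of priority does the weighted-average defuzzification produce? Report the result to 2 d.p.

-1.58

R1 (z=-11.6): full=0.11, far=0.62; AND[min(a, b)] → w = 0.11
R2 (z=10.0): empty=0.52, near=0.42; AND[min(a, b)] → w = 0.42
R3 (z=-24.0): full=0.11 → w = 0.11
R4 (z=-5.0): empty=0.52, ¬far=1−0.62=0.38; AND[min(a, b)] → w = 0.38
Weighted average = (0.11·-11.6 + 0.42·10.0 + 0.11·-24.0 + 0.38·-5.0) / (0.11 + 0.42 + 0.11 + 0.38)
  = -1.6160 / 1.0200 = -1.58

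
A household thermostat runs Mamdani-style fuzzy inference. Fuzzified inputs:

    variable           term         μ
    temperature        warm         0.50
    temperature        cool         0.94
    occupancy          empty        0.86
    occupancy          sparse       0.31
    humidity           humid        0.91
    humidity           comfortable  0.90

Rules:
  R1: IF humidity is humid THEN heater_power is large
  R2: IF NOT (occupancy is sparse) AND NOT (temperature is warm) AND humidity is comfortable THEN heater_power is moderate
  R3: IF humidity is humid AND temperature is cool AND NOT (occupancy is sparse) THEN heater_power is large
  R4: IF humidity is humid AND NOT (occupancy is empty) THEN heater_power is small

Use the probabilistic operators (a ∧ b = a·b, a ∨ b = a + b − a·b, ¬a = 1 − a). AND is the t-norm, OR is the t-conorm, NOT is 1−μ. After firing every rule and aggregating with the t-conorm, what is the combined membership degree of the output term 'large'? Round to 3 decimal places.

0.963

R1: humid=0.91 → w = 0.9100
R2: ¬sparse=1−0.31=0.69, ¬warm=1−0.50=0.50, comfortable=0.90; AND[a·b] → w = 0.3105
R3: humid=0.91, cool=0.94, ¬sparse=1−0.31=0.69; AND[a·b] → w = 0.5902
R4: humid=0.91, ¬empty=1−0.86=0.14; AND[a·b] → w = 0.1274
Rules with consequent 'large': {R1, R3} → strengths 0.9100, 0.5902
Aggregate via t-conorm [a + b − a·b]: 0.9631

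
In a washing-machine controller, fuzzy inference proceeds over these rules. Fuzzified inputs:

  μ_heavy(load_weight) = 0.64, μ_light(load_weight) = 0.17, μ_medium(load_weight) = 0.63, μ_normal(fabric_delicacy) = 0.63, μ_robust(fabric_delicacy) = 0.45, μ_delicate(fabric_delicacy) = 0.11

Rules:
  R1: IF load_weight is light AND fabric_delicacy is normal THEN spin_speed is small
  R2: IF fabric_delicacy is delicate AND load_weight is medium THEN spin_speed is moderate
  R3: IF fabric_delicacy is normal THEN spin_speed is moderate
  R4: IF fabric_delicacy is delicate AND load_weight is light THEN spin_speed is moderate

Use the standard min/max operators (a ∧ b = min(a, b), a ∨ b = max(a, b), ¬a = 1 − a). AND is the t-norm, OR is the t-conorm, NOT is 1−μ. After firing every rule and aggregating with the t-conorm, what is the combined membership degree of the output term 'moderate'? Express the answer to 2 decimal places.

R1: light=0.17, normal=0.63; AND[min(a, b)] → w = 0.17
R2: delicate=0.11, medium=0.63; AND[min(a, b)] → w = 0.11
R3: normal=0.63 → w = 0.63
R4: delicate=0.11, light=0.17; AND[min(a, b)] → w = 0.11
Rules with consequent 'moderate': {R2, R3, R4} → strengths 0.11, 0.63, 0.11
Aggregate via t-conorm [max(a, b)]: 0.63

0.63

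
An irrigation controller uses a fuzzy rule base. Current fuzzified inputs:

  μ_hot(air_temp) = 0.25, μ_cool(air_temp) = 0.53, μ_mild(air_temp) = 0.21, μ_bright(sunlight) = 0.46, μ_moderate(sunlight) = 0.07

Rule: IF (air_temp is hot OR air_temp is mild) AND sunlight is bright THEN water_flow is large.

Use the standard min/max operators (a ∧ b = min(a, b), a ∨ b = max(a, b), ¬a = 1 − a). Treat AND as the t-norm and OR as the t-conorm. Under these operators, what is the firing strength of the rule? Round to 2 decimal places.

0.25

firing strength: (hot=0.25 OR mild=0.21) = 0.25; AND[min(a, b)] with bright=0.46 → w = 0.25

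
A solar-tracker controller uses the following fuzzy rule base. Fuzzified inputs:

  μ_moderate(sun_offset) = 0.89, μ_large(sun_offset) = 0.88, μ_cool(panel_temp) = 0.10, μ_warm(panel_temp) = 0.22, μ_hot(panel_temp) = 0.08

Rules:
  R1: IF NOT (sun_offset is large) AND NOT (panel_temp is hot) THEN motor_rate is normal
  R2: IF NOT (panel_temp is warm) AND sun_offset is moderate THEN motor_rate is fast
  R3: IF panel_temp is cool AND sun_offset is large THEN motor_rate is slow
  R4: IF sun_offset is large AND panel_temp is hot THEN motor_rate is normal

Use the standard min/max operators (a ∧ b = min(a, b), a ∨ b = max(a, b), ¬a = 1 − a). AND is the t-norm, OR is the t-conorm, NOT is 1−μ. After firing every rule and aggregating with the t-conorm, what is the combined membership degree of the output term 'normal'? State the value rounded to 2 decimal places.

R1: ¬large=1−0.88=0.12, ¬hot=1−0.08=0.92; AND[min(a, b)] → w = 0.12
R2: ¬warm=1−0.22=0.78, moderate=0.89; AND[min(a, b)] → w = 0.78
R3: cool=0.10, large=0.88; AND[min(a, b)] → w = 0.10
R4: large=0.88, hot=0.08; AND[min(a, b)] → w = 0.08
Rules with consequent 'normal': {R1, R4} → strengths 0.12, 0.08
Aggregate via t-conorm [max(a, b)]: 0.12

0.12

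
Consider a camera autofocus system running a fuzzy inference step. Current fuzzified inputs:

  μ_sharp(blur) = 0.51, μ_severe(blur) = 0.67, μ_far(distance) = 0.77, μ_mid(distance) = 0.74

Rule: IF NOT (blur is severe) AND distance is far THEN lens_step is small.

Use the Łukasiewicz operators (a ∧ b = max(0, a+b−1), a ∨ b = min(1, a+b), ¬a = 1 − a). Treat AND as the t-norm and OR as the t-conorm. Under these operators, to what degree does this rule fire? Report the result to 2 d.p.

firing strength: ¬severe=1−0.67=0.33, far=0.77; AND[max(0, a+b−1)] → w = 0.10

0.10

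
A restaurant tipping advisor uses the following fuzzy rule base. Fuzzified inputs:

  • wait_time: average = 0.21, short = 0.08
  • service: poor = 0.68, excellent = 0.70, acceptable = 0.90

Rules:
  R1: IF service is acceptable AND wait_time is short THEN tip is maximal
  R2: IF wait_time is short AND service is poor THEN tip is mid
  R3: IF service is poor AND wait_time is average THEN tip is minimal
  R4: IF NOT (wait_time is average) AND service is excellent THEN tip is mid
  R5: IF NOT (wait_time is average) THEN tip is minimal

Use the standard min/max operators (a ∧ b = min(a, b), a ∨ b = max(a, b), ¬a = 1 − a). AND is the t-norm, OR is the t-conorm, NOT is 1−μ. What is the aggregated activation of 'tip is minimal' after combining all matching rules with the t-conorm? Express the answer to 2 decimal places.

0.79

R1: acceptable=0.90, short=0.08; AND[min(a, b)] → w = 0.08
R2: short=0.08, poor=0.68; AND[min(a, b)] → w = 0.08
R3: poor=0.68, average=0.21; AND[min(a, b)] → w = 0.21
R4: ¬average=1−0.21=0.79, excellent=0.70; AND[min(a, b)] → w = 0.70
R5: ¬average=1−0.21=0.79 → w = 0.79
Rules with consequent 'minimal': {R3, R5} → strengths 0.21, 0.79
Aggregate via t-conorm [max(a, b)]: 0.79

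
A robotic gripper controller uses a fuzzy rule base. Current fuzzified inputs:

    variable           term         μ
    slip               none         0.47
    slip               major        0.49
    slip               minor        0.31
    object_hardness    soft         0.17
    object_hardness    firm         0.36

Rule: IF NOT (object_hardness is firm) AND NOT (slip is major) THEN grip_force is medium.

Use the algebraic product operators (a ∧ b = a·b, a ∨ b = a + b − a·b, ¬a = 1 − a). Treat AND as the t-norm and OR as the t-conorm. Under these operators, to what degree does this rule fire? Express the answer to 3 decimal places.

firing strength: ¬firm=1−0.36=0.64, ¬major=1−0.49=0.51; AND[a·b] → w = 0.3264

0.326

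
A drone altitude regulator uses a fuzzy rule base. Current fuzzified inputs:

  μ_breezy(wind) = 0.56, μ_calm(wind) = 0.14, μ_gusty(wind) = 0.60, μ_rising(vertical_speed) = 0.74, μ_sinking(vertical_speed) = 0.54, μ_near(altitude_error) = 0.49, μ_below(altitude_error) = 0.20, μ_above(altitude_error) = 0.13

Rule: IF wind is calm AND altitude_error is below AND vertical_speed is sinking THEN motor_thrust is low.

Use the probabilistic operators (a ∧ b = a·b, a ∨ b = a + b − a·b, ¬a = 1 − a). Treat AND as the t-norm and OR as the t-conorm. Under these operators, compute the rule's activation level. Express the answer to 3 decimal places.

firing strength: calm=0.14, below=0.20, sinking=0.54; AND[a·b] → w = 0.0151

0.015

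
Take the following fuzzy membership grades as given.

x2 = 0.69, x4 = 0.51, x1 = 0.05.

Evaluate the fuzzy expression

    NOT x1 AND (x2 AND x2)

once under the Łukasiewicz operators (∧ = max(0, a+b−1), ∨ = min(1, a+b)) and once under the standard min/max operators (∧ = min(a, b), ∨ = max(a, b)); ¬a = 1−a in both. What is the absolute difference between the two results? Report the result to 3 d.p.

Under Łukasiewicz:
  NOT x1 = 1 − 0.05 = 0.95
  x2 AND x2 = max(0, a+b−1) on (0.69, 0.69) = 0.38
  NOT x1 AND (x2 AND x2) = max(0, a+b−1) on (0.95, 0.38) = 0.33
  → value = 0.3300
Under standard min/max:
  NOT x1 = 1 − 0.05 = 0.95
  x2 AND x2 = min(a, b) on (0.69, 0.69) = 0.69
  NOT x1 AND (x2 AND x2) = min(a, b) on (0.95, 0.69) = 0.69
  → value = 0.6900
|0.3300 − 0.6900| = 0.360

0.360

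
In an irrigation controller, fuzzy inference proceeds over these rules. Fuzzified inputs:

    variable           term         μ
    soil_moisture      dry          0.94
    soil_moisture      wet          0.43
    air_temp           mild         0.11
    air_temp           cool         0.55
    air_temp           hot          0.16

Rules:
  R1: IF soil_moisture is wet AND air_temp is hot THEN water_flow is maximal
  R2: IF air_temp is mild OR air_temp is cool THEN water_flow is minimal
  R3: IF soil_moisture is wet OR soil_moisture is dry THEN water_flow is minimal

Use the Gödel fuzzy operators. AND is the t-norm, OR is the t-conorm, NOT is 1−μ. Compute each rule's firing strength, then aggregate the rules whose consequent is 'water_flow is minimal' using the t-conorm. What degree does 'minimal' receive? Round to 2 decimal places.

0.94

R1: wet=0.43, hot=0.16; AND[min(a, b)] → w = 0.16
R2: mild=0.11, cool=0.55; OR[max(a, b)] → w = 0.55
R3: wet=0.43, dry=0.94; OR[max(a, b)] → w = 0.94
Rules with consequent 'minimal': {R2, R3} → strengths 0.55, 0.94
Aggregate via t-conorm [max(a, b)]: 0.94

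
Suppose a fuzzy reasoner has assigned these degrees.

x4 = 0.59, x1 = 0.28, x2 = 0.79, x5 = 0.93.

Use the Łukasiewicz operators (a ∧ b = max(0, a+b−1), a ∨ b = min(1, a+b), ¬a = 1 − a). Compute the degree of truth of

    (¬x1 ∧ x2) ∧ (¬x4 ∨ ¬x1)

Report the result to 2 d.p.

0.51

¬x1 = 1 − 0.28 = 0.72
¬x1 ∧ x2 = max(0, a+b−1) on (0.72, 0.79) = 0.51
¬x4 = 1 − 0.59 = 0.41
¬x1 = 1 − 0.28 = 0.72
¬x4 ∨ ¬x1 = min(1, a+b) on (0.41, 0.72) = 1.00
(¬x1 ∧ x2) ∧ (¬x4 ∨ ¬x1) = max(0, a+b−1) on (0.51, 1.00) = 0.51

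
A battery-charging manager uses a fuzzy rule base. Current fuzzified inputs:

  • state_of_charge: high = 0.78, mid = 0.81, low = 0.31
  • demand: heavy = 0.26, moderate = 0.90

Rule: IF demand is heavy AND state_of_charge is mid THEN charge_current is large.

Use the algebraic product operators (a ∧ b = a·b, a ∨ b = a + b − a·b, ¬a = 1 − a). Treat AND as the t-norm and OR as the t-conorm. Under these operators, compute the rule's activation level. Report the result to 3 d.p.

firing strength: heavy=0.26, mid=0.81; AND[a·b] → w = 0.2106

0.211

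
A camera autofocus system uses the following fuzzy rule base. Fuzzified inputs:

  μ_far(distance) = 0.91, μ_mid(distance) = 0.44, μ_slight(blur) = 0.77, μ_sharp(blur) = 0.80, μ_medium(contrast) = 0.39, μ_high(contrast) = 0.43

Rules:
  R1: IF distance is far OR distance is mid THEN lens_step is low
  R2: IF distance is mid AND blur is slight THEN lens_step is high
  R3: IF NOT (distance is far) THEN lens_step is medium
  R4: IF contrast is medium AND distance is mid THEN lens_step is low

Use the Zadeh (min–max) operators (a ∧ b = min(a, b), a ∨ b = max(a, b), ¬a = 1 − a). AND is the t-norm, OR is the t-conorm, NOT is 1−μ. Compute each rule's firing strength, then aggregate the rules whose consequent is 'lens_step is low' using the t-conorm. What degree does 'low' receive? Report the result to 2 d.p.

R1: far=0.91, mid=0.44; OR[max(a, b)] → w = 0.91
R2: mid=0.44, slight=0.77; AND[min(a, b)] → w = 0.44
R3: ¬far=1−0.91=0.09 → w = 0.09
R4: medium=0.39, mid=0.44; AND[min(a, b)] → w = 0.39
Rules with consequent 'low': {R1, R4} → strengths 0.91, 0.39
Aggregate via t-conorm [max(a, b)]: 0.91

0.91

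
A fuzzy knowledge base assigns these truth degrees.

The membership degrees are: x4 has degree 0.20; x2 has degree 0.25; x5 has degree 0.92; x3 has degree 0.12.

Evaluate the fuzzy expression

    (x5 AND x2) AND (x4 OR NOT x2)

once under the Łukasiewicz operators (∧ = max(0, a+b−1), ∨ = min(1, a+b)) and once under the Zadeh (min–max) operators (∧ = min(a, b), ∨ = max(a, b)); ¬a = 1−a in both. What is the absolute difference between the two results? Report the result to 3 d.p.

Under Łukasiewicz:
  x5 AND x2 = max(0, a+b−1) on (0.92, 0.25) = 0.17
  NOT x2 = 1 − 0.25 = 0.75
  x4 OR NOT x2 = min(1, a+b) on (0.20, 0.75) = 0.95
  (x5 AND x2) AND (x4 OR NOT x2) = max(0, a+b−1) on (0.17, 0.95) = 0.12
  → value = 0.1200
Under Zadeh (min–max):
  x5 AND x2 = min(a, b) on (0.92, 0.25) = 0.25
  NOT x2 = 1 − 0.25 = 0.75
  x4 OR NOT x2 = max(a, b) on (0.20, 0.75) = 0.75
  (x5 AND x2) AND (x4 OR NOT x2) = min(a, b) on (0.25, 0.75) = 0.25
  → value = 0.2500
|0.1200 − 0.2500| = 0.130

0.130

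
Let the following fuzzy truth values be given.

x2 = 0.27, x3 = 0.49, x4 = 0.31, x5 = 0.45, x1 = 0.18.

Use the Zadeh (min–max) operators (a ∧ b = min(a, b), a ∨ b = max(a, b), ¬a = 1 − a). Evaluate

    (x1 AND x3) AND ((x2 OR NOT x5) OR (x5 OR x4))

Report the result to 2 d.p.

x1 AND x3 = min(a, b) on (0.18, 0.49) = 0.18
NOT x5 = 1 − 0.45 = 0.55
x2 OR NOT x5 = max(a, b) on (0.27, 0.55) = 0.55
x5 OR x4 = max(a, b) on (0.45, 0.31) = 0.45
(x2 OR NOT x5) OR (x5 OR x4) = max(a, b) on (0.55, 0.45) = 0.55
(x1 AND x3) AND ((x2 OR NOT x5) OR (x5 OR x4)) = min(a, b) on (0.18, 0.55) = 0.18

0.18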